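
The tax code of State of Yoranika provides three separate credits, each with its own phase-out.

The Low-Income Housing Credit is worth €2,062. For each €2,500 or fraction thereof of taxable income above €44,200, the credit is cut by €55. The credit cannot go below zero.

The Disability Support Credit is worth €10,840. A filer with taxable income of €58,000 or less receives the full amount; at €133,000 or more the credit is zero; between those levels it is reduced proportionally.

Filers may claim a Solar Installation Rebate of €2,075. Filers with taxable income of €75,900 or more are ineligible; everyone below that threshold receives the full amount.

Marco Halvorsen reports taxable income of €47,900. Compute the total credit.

€14,867

Low-Income Housing Credit: income exceeds €44,200 by €3,700, which is 2 full-or-partial €2,500 increments; reduction = 2 × €55 = €110, leaving €1,952.
Disability Support Credit: €47,900 is at or below the €58,000 threshold, so the full €10,840 applies.
Solar Installation Rebate: €47,900 is below the €75,900 cutoff, so the full €2,075 applies.
Total: €1,952 + €10,840 + €2,075 = €14,867.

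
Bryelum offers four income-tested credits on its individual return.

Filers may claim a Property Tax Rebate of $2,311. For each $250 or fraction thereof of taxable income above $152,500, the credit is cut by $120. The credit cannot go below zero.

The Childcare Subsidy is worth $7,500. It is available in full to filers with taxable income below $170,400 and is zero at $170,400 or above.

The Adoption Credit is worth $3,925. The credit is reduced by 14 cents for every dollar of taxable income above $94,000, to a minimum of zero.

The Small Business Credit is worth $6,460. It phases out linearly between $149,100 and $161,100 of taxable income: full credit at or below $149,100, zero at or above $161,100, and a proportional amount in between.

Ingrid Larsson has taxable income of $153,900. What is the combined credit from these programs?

$12,967

Property Tax Rebate: income exceeds $152,500 by $1,400, which is 6 full-or-partial $250 increments; reduction = 6 × $120 = $720, leaving $1,591.
Childcare Subsidy: $153,900 is below the $170,400 cutoff, so the full $7,500 applies.
Adoption Credit: 14% of the $59,900 excess over $94,000 is $8,386 ≥ base, so the credit is $0.
Small Business Credit: $153,900 is $4,800 into a $12,000 phase-out range, leaving 7,200/12,000 of the credit: $6,460 × 7,200/12,000 = $3,876.
Total: $1,591 + $7,500 + $0 + $3,876 = $12,967.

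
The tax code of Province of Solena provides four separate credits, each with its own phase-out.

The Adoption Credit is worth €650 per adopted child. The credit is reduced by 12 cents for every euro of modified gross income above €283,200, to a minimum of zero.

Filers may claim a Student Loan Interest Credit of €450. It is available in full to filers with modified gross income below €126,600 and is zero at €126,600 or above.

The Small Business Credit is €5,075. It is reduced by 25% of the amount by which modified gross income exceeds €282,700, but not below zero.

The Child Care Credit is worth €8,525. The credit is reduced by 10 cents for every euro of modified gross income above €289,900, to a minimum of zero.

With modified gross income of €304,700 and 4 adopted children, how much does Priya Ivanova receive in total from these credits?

€7,065

Adoption Credit: base = 4 × €650 = €2,600. 12% of the €21,500 excess over €283,200 is €2,580; credit = €2,600 − €2,580 = €20.
Student Loan Interest Credit: €304,700 meets or exceeds the €126,600 cutoff, so the credit is €0.
Small Business Credit: 25% of the €22,000 excess over €282,700 is €5,500 ≥ base, so the credit is €0.
Child Care Credit: 10% of the €14,800 excess over €289,900 is €1,480; credit = €8,525 − €1,480 = €7,045.
Total: €20 + €0 + €0 + €7,045 = €7,065.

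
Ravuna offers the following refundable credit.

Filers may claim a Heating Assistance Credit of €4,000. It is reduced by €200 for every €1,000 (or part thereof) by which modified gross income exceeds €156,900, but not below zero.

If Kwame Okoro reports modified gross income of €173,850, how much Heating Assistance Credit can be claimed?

Heating Assistance Credit: income exceeds €156,900 by €16,950, which is 17 full-or-partial €1,000 increments; reduction = 17 × €200 = €3,400, leaving €600.

€600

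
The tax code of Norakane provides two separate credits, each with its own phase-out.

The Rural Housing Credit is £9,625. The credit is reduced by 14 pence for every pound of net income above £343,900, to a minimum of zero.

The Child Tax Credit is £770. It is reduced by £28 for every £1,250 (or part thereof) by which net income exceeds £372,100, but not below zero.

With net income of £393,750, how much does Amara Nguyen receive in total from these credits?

£2,912

Rural Housing Credit: 14% of the £49,850 excess over £343,900 is £6,979; credit = £9,625 − £6,979 = £2,646.
Child Tax Credit: income exceeds £372,100 by £21,650, which is 18 full-or-partial £1,250 increments; reduction = 18 × £28 = £504, leaving £266.
Total: £2,646 + £266 = £2,912.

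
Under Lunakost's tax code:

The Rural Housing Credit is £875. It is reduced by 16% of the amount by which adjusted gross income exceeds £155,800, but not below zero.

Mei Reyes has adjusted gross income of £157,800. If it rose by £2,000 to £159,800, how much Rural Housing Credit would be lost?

At £157,800 — 16% of the £2,000 excess over £155,800 is £320; credit = £875 − £320 = £555.
At £159,800 — 16% of the £4,000 excess over £155,800 is £640; credit = £875 − £640 = £235.
Lost: £555 − £235 = £320.

£320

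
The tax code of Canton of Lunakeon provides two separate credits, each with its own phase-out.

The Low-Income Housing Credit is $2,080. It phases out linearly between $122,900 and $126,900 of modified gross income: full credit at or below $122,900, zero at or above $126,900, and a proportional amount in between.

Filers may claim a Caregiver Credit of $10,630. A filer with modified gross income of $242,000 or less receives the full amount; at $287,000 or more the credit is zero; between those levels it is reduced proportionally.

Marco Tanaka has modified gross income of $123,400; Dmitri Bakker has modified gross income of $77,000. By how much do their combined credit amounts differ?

Marco ($123,400): Low-Income Housing Credit: $123,400 is $500 into a $4,000 phase-out range, leaving 3,500/4,000 of the credit: $2,080 × 3,500/4,000 = $1,820. Caregiver Credit: $123,400 is at or below the $242,000 threshold, so the full $10,630 applies. total $1,820 + $10,630 = $12,450
Dmitri ($77,000): Low-Income Housing Credit: $77,000 is at or below the $122,900 threshold, so the full $2,080 applies. Caregiver Credit: $77,000 is at or below the $242,000 threshold, so the full $10,630 applies. total $2,080 + $10,630 = $12,710
Difference: |$12,450 − $12,710| = $260.

$260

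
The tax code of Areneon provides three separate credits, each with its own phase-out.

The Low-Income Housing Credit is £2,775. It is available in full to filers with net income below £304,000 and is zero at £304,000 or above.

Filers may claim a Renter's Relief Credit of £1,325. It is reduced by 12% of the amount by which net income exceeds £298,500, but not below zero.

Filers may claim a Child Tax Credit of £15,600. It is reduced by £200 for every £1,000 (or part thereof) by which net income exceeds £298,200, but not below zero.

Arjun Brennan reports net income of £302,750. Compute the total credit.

Low-Income Housing Credit: £302,750 is below the £304,000 cutoff, so the full £2,775 applies.
Renter's Relief Credit: 12% of the £4,250 excess over £298,500 is £510; credit = £1,325 − £510 = £815.
Child Tax Credit: income exceeds £298,200 by £4,550, which is 5 full-or-partial £1,000 increments; reduction = 5 × £200 = £1,000, leaving £14,600.
Total: £2,775 + £815 + £14,600 = £18,190.

£18,190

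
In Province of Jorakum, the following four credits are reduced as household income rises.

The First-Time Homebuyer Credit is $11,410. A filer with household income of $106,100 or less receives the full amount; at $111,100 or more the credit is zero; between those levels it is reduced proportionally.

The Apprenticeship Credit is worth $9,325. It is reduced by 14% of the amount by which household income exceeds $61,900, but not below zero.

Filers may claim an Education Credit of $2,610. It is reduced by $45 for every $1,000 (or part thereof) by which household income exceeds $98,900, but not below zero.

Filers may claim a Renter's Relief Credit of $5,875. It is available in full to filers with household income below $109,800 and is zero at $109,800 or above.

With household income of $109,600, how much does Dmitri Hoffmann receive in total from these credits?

First-Time Homebuyer Credit: $109,600 is $3,500 into a $5,000 phase-out range, leaving 1,500/5,000 of the credit: $11,410 × 1,500/5,000 = $3,423.
Apprenticeship Credit: 14% of the $47,700 excess over $61,900 is $6,678; credit = $9,325 − $6,678 = $2,647.
Education Credit: income exceeds $98,900 by $10,700, which is 11 full-or-partial $1,000 increments; reduction = 11 × $45 = $495, leaving $2,115.
Renter's Relief Credit: $109,600 is below the $109,800 cutoff, so the full $5,875 applies.
Total: $3,423 + $2,647 + $2,115 + $5,875 = $14,060.

$14,060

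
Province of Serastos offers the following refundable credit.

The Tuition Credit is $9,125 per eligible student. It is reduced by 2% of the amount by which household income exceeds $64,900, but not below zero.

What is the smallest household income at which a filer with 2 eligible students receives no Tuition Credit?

Full credit = 2 × $9,125 = $18,250.
The credit falls by 2% of each dollar above $64,900, so it reaches zero when the excess is $18,250 / 2% = $912,500: income = $64,900 + $912,500 = $977,400.

$977,400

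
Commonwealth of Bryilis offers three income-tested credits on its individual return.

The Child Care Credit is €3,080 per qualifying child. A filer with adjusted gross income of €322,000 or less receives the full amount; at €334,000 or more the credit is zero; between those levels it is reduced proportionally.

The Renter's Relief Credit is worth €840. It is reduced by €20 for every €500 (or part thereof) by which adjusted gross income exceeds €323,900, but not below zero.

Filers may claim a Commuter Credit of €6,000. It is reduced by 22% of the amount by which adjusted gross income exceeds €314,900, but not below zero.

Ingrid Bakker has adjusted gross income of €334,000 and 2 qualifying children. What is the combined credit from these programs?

€2,218

Child Care Credit: base = 2 × €3,080 = €6,160. €334,000 is at or above €334,000, so the credit is €0.
Renter's Relief Credit: income exceeds €323,900 by €10,100, which is 21 full-or-partial €500 increments; reduction = 21 × €20 = €420, leaving €420.
Commuter Credit: 22% of the €19,100 excess over €314,900 is €4,202; credit = €6,000 − €4,202 = €1,798.
Total: €0 + €420 + €1,798 = €2,218.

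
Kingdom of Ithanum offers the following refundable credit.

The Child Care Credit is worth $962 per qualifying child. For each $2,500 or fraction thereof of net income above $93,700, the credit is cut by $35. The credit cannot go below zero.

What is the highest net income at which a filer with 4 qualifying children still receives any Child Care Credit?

$366,200

Full credit = 4 × $962 = $3,848.
After 109 increments the reduction is 109 × $35 = $3,815, leaving $33; one more increment wipes it out. Increment 109 ends at excess 109 × $2,500 = $272,500, so the highest qualifying income is $93,700 + $272,500 = $366,200.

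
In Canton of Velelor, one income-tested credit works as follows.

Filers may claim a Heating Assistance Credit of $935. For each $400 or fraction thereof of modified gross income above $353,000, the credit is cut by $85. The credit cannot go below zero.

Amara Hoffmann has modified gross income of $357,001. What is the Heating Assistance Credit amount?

Heating Assistance Credit: income exceeds $353,000 by $4,001 → 11 increments × $85 = $935 ≥ base, so the credit is $0.

$0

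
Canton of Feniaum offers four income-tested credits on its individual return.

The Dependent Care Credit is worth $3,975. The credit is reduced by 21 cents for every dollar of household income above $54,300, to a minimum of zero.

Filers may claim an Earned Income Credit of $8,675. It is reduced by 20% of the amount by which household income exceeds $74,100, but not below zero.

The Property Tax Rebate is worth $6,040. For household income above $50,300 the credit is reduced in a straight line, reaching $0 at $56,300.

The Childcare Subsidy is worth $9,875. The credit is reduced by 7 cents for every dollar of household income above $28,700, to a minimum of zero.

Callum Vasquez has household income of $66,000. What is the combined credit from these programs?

Dependent Care Credit: 21% of the $11,700 excess over $54,300 is $2,457; credit = $3,975 − $2,457 = $1,518.
Earned Income Credit: $66,000 is at or below the $74,100 threshold, so the full $8,675 applies.
Property Tax Rebate: $66,000 is at or above $56,300, so the credit is $0.
Childcare Subsidy: 7% of the $37,300 excess over $28,700 is $2,611; credit = $9,875 − $2,611 = $7,264.
Total: $1,518 + $8,675 + $0 + $7,264 = $17,457.

$17,457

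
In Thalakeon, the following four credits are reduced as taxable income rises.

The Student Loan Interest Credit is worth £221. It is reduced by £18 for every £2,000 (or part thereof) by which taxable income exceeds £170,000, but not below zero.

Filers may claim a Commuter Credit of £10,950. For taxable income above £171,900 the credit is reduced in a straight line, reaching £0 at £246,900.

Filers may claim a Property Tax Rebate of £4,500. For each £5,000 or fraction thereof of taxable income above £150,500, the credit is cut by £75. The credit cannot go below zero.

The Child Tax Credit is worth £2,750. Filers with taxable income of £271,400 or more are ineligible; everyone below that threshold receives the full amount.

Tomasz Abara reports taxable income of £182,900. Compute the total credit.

£16,164

Student Loan Interest Credit: income exceeds £170,000 by £12,900, which is 7 full-or-partial £2,000 increments; reduction = 7 × £18 = £126, leaving £95.
Commuter Credit: £182,900 is £11,000 into a £75,000 phase-out range, leaving 64,000/75,000 of the credit: £10,950 × 64,000/75,000 = £9,344.
Property Tax Rebate: income exceeds £150,500 by £32,400, which is 7 full-or-partial £5,000 increments; reduction = 7 × £75 = £525, leaving £3,975.
Child Tax Credit: £182,900 is below the £271,400 cutoff, so the full £2,750 applies.
Total: £95 + £9,344 + £3,975 + £2,750 = £16,164.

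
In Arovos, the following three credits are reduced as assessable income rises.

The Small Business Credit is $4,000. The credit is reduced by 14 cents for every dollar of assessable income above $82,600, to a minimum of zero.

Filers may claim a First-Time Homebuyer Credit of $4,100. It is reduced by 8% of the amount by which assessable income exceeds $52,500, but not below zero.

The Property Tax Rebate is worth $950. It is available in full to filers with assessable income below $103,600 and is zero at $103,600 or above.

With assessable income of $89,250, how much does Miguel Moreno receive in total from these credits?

Small Business Credit: 14% of the $6,650 excess over $82,600 is $931; credit = $4,000 − $931 = $3,069.
First-Time Homebuyer Credit: 8% of the $36,750 excess over $52,500 is $2,940; credit = $4,100 − $2,940 = $1,160.
Property Tax Rebate: $89,250 is below the $103,600 cutoff, so the full $950 applies.
Total: $3,069 + $1,160 + $950 = $5,179.

$5,179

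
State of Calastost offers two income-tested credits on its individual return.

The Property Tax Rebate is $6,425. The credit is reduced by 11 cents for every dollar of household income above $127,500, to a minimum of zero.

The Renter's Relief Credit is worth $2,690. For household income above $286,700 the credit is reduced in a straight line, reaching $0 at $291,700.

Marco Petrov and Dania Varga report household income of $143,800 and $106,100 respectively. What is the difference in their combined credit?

Marco ($143,800): Property Tax Rebate: 11% of the $16,300 excess over $127,500 is $1,793; credit = $6,425 − $1,793 = $4,632. Renter's Relief Credit: $143,800 is at or below the $286,700 threshold, so the full $2,690 applies. total $4,632 + $2,690 = $7,322
Dania ($106,100): Property Tax Rebate: $106,100 is at or below the $127,500 threshold, so the full $6,425 applies. Renter's Relief Credit: $106,100 is at or below the $286,700 threshold, so the full $2,690 applies. total $6,425 + $2,690 = $9,115
Difference: |$7,322 − $9,115| = $1,793.

$1,793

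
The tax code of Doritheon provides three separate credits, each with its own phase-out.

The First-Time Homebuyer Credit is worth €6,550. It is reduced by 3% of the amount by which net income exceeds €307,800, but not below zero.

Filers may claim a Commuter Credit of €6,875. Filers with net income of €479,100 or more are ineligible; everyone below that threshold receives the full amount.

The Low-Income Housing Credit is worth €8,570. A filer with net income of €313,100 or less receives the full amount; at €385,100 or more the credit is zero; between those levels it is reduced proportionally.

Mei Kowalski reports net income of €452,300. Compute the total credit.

First-Time Homebuyer Credit: 3% of the €144,500 excess over €307,800 is €4,335; credit = €6,550 − €4,335 = €2,215.
Commuter Credit: €452,300 is below the €479,100 cutoff, so the full €6,875 applies.
Low-Income Housing Credit: €452,300 is at or above €385,100, so the credit is €0.
Total: €2,215 + €6,875 + €0 = €9,090.

€9,090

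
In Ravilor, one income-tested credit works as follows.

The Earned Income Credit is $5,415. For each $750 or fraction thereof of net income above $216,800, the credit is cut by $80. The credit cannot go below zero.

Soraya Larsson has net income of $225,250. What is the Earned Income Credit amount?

Earned Income Credit: income exceeds $216,800 by $8,450, which is 12 full-or-partial $750 increments; reduction = 12 × $80 = $960, leaving $4,455.

$4,455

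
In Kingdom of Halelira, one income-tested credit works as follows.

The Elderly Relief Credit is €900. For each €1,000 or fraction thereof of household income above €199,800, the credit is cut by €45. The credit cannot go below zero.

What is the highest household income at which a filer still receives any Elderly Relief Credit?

€218,800

After 19 increments the reduction is 19 × €45 = €855, leaving €45; one more increment wipes it out. Increment 19 ends at excess 19 × €1,000 = €19,000, so the highest qualifying income is €199,800 + €19,000 = €218,800.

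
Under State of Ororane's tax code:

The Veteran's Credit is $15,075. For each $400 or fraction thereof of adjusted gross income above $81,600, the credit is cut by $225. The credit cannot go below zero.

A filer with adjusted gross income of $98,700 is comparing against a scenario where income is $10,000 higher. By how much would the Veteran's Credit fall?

At $98,700 — income exceeds $81,600 by $17,100, which is 43 full-or-partial $400 increments; reduction = 43 × $225 = $9,675, leaving $5,400.
At $108,700 — income exceeds $81,600 by $27,100 → 68 increments × $225 = $15,300 ≥ base, so the credit is $0.
Lost: $5,400 − $0 = $5,400.

$5,400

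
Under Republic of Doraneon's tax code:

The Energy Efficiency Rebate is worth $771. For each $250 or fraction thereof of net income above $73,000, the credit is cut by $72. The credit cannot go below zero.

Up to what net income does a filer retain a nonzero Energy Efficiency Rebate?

$75,500

After 10 increments the reduction is 10 × $72 = $720, leaving $51; one more increment wipes it out. Increment 10 ends at excess 10 × $250 = $2,500, so the highest qualifying income is $73,000 + $2,500 = $75,500.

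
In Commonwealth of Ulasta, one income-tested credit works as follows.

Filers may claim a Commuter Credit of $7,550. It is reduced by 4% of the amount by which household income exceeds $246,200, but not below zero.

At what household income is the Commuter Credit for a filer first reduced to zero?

$434,950

The credit falls by 4% of each dollar above $246,200, so it reaches zero when the excess is $7,550 / 4% = $188,750: income = $246,200 + $188,750 = $434,950.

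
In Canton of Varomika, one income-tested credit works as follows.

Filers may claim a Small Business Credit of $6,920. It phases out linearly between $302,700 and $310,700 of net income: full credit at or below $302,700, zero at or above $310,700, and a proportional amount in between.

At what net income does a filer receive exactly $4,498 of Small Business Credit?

$305,500

$4,498 is 4,498/6,920 of the full $6,920, so 2,422/6,920 of the $8,000 range has been used: income = $302,700 + $8,000 × 2,422/6,920 = $305,500.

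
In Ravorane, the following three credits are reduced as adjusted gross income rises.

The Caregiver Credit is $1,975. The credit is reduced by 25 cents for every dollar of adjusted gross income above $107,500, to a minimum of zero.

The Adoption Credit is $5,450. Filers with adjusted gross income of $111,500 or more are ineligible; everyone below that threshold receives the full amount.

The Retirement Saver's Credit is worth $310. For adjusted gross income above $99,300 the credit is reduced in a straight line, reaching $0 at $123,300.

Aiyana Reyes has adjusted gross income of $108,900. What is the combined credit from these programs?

Caregiver Credit: 25% of the $1,400 excess over $107,500 is $350; credit = $1,975 − $350 = $1,625.
Adoption Credit: $108,900 is below the $111,500 cutoff, so the full $5,450 applies.
Retirement Saver's Credit: $108,900 is $9,600 into a $24,000 phase-out range, leaving 14,400/24,000 of the credit: $310 × 14,400/24,000 = $186.
Total: $1,625 + $5,450 + $186 = $7,261.

$7,261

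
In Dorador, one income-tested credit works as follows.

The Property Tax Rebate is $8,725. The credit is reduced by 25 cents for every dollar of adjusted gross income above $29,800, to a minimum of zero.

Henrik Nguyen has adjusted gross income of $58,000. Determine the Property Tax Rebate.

Property Tax Rebate: 25% of the $28,200 excess over $29,800 is $7,050; credit = $8,725 − $7,050 = $1,675.

$1,675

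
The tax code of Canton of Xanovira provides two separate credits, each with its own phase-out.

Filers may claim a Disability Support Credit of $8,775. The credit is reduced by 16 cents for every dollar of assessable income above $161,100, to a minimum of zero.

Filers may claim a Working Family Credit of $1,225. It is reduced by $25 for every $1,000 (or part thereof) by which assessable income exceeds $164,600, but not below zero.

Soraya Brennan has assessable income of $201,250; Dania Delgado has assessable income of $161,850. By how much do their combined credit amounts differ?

$7,229

Soraya ($201,250): Disability Support Credit: 16% of the $40,150 excess over $161,100 is $6,424; credit = $8,775 − $6,424 = $2,351. Working Family Credit: income exceeds $164,600 by $36,650, which is 37 full-or-partial $1,000 increments; reduction = 37 × $25 = $925, leaving $300. total $2,351 + $300 = $2,651
Dania ($161,850): Disability Support Credit: 16% of the $750 excess over $161,100 is $120; credit = $8,775 − $120 = $8,655. Working Family Credit: $161,850 is at or below the $164,600 threshold, so the full $1,225 applies. total $8,655 + $1,225 = $9,880
Difference: |$2,651 − $9,880| = $7,229.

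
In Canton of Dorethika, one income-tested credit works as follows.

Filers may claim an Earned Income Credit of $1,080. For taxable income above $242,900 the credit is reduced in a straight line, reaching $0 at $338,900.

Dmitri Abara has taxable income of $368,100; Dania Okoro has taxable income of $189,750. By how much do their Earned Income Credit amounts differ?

$1,080

Dmitri ($368,100): Earned Income Credit: $368,100 is at or above $338,900, so the credit is $0.
Dania ($189,750): Earned Income Credit: $189,750 is at or below the $242,900 threshold, so the full $1,080 applies.
Difference: |$0 − $1,080| = $1,080.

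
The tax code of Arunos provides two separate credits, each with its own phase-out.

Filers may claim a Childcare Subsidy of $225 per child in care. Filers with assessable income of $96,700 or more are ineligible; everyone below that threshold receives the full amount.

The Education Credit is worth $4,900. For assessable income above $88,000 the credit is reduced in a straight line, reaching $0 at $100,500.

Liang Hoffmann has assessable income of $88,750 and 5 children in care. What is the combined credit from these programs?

$5,731

Childcare Subsidy: base = 5 × $225 = $1,125. $88,750 is below the $96,700 cutoff, so the full $1,125 applies.
Education Credit: $88,750 is $750 into a $12,500 phase-out range, leaving 11,750/12,500 of the credit: $4,900 × 11,750/12,500 = $4,606.
Total: $1,125 + $4,606 = $5,731.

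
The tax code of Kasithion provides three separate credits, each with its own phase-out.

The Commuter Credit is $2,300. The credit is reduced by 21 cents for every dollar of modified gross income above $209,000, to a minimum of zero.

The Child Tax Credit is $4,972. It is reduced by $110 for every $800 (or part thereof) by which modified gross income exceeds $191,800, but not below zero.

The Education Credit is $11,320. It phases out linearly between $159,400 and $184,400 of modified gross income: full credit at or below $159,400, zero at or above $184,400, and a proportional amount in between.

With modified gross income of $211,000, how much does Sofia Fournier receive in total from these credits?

$4,212

Commuter Credit: 21% of the $2,000 excess over $209,000 is $420; credit = $2,300 − $420 = $1,880.
Child Tax Credit: income exceeds $191,800 by $19,200, which is 24 full-or-partial $800 increments; reduction = 24 × $110 = $2,640, leaving $2,332.
Education Credit: $211,000 is at or above $184,400, so the credit is $0.
Total: $1,880 + $2,332 + $0 = $4,212.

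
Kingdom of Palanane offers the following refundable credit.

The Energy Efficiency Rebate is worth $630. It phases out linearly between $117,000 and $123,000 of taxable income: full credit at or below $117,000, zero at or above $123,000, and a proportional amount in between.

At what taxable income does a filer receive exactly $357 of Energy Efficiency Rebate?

$119,600

$357 is 357/630 of the full $630, so 273/630 of the $6,000 range has been used: income = $117,000 + $6,000 × 273/630 = $119,600.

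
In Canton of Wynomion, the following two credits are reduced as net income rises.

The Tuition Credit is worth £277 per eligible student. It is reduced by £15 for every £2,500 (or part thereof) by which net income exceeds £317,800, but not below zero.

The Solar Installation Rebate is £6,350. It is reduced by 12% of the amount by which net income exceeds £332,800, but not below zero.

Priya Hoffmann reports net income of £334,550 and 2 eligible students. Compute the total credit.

Tuition Credit: base = 2 × £277 = £554. income exceeds £317,800 by £16,750, which is 7 full-or-partial £2,500 increments; reduction = 7 × £15 = £105, leaving £449.
Solar Installation Rebate: 12% of the £1,750 excess over £332,800 is £210; credit = £6,350 − £210 = £6,140.
Total: £449 + £6,140 = £6,589.

£6,589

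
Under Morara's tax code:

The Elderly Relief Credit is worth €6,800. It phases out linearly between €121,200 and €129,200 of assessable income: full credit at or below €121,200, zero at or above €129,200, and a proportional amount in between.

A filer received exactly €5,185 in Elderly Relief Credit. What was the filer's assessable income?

€123,100

€5,185 is 5,185/6,800 of the full €6,800, so 1,615/6,800 of the €8,000 range has been used: income = €121,200 + €8,000 × 1,615/6,800 = €123,100.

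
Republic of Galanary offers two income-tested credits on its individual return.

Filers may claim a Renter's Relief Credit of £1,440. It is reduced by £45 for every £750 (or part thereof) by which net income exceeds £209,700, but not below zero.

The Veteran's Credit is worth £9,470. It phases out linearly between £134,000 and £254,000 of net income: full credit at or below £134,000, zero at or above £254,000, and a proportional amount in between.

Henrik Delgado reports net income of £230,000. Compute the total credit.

Renter's Relief Credit: income exceeds £209,700 by £20,300, which is 28 full-or-partial £750 increments; reduction = 28 × £45 = £1,260, leaving £180.
Veteran's Credit: £230,000 is £96,000 into a £120,000 phase-out range, leaving 24,000/120,000 of the credit: £9,470 × 24,000/120,000 = £1,894.
Total: £180 + £1,894 = £2,074.

£2,074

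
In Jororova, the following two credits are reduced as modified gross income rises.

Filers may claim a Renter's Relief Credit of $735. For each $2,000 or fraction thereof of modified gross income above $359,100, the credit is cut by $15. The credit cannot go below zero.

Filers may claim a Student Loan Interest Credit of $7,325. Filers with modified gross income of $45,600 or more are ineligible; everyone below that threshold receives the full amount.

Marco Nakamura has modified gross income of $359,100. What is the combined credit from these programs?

Renter's Relief Credit: $359,100 is at or below the $359,100 threshold, so the full $735 applies.
Student Loan Interest Credit: $359,100 meets or exceeds the $45,600 cutoff, so the credit is $0.
Total: $735 + $0 = $735.

$735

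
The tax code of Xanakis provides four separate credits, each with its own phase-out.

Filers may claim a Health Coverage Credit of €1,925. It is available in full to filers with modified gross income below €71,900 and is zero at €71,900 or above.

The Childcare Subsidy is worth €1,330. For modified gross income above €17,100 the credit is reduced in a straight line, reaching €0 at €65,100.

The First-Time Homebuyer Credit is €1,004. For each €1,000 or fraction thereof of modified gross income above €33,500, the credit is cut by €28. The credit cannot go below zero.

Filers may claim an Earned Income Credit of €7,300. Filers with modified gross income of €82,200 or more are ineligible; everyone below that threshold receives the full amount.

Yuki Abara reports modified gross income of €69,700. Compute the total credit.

€9,225

Health Coverage Credit: €69,700 is below the €71,900 cutoff, so the full €1,925 applies.
Childcare Subsidy: €69,700 is at or above €65,100, so the credit is €0.
First-Time Homebuyer Credit: income exceeds €33,500 by €36,200 → 37 increments × €28 = €1,036 ≥ base, so the credit is €0.
Earned Income Credit: €69,700 is below the €82,200 cutoff, so the full €7,300 applies.
Total: €1,925 + €0 + €0 + €7,300 = €9,225.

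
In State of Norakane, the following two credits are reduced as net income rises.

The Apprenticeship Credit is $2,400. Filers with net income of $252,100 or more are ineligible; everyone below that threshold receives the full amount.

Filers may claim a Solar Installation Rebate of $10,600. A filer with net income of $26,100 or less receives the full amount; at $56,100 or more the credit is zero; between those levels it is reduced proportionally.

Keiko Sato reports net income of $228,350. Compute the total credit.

Apprenticeship Credit: $228,350 is below the $252,100 cutoff, so the full $2,400 applies.
Solar Installation Rebate: $228,350 is at or above $56,100, so the credit is $0.
Total: $2,400 + $0 = $2,400.

$2,400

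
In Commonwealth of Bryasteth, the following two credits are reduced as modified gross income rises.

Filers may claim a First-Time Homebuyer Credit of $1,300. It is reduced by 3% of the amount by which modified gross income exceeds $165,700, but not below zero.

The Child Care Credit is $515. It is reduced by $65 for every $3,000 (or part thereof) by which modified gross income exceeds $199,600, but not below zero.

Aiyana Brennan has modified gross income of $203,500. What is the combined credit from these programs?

First-Time Homebuyer Credit: 3% of the $37,800 excess over $165,700 is $1,134; credit = $1,300 − $1,134 = $166.
Child Care Credit: income exceeds $199,600 by $3,900, which is 2 full-or-partial $3,000 increments; reduction = 2 × $65 = $130, leaving $385.
Total: $166 + $385 = $551.

$551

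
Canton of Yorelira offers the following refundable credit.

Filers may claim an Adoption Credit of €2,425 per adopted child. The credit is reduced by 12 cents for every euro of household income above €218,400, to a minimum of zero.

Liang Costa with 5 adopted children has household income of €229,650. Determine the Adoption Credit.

€10,775

Adoption Credit: base = 5 × €2,425 = €12,125. 12% of the €11,250 excess over €218,400 is €1,350; credit = €12,125 − €1,350 = €10,775.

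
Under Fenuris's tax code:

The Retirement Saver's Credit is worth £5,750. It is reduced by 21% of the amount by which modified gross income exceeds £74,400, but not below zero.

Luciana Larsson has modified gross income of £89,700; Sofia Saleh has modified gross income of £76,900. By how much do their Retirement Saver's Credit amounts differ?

£2,688

Luciana (£89,700): Retirement Saver's Credit: 21% of the £15,300 excess over £74,400 is £3,213; credit = £5,750 − £3,213 = £2,537.
Sofia (£76,900): Retirement Saver's Credit: 21% of the £2,500 excess over £74,400 is £525; credit = £5,750 − £525 = £5,225.
Difference: |£2,537 − £5,225| = £2,688.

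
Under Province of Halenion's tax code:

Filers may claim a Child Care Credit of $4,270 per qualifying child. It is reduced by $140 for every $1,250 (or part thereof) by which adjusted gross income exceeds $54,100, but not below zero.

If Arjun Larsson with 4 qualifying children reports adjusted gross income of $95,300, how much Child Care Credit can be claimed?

$12,460

Child Care Credit: base = 4 × $4,270 = $17,080. income exceeds $54,100 by $41,200, which is 33 full-or-partial $1,250 increments; reduction = 33 × $140 = $4,620, leaving $12,460.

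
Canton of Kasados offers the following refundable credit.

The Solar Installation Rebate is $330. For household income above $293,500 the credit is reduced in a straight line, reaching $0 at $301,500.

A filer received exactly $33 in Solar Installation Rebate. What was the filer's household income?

$300,700

$33 is 33/330 of the full $330, so 297/330 of the $8,000 range has been used: income = $293,500 + $8,000 × 297/330 = $300,700.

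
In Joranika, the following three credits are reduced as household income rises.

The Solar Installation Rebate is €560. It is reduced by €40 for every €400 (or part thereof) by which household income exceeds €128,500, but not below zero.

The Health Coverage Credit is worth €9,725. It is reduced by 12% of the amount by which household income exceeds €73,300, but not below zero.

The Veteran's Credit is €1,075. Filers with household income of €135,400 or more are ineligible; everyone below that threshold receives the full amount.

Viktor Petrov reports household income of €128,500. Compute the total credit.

€4,736

Solar Installation Rebate: €128,500 is at or below the €128,500 threshold, so the full €560 applies.
Health Coverage Credit: 12% of the €55,200 excess over €73,300 is €6,624; credit = €9,725 − €6,624 = €3,101.
Veteran's Credit: €128,500 is below the €135,400 cutoff, so the full €1,075 applies.
Total: €560 + €3,101 + €1,075 = €4,736.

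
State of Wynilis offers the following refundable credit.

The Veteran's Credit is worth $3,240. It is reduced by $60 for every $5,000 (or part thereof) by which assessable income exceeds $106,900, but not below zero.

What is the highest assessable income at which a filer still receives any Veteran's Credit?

$371,900

After 53 increments the reduction is 53 × $60 = $3,180, leaving $60; one more increment wipes it out. Increment 53 ends at excess 53 × $5,000 = $265,000, so the highest qualifying income is $106,900 + $265,000 = $371,900.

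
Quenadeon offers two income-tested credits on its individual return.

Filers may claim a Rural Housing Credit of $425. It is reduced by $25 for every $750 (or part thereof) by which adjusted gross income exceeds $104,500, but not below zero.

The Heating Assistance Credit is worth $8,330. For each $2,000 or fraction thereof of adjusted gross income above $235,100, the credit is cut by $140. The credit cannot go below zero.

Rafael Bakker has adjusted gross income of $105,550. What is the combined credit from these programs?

Rural Housing Credit: income exceeds $104,500 by $1,050, which is 2 full-or-partial $750 increments; reduction = 2 × $25 = $50, leaving $375.
Heating Assistance Credit: $105,550 is at or below the $235,100 threshold, so the full $8,330 applies.
Total: $375 + $8,330 = $8,705.

$8,705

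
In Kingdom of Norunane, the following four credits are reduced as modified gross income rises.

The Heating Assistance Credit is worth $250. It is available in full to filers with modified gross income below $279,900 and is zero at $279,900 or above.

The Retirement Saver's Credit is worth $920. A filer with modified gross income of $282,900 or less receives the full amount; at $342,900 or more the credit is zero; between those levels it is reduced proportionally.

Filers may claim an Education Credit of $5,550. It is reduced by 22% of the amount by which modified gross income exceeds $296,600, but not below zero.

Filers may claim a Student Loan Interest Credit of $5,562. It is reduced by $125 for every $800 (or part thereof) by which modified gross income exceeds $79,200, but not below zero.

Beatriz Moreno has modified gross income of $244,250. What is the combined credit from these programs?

$6,720

Heating Assistance Credit: $244,250 is below the $279,900 cutoff, so the full $250 applies.
Retirement Saver's Credit: $244,250 is at or below the $282,900 threshold, so the full $920 applies.
Education Credit: $244,250 is at or below the $296,600 threshold, so the full $5,550 applies.
Student Loan Interest Credit: income exceeds $79,200 by $165,050 → 207 increments × $125 = $25,875 ≥ base, so the credit is $0.
Total: $250 + $920 + $5,550 + $0 = $6,720.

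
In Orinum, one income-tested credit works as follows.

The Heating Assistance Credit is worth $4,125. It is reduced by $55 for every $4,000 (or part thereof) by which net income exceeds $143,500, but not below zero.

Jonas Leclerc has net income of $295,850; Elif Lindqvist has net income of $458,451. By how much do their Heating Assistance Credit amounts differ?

$1,980

Jonas ($295,850): Heating Assistance Credit: income exceeds $143,500 by $152,350, which is 39 full-or-partial $4,000 increments; reduction = 39 × $55 = $2,145, leaving $1,980.
Elif ($458,451): Heating Assistance Credit: income exceeds $143,500 by $314,951 → 79 increments × $55 = $4,345 ≥ base, so the credit is $0.
Difference: |$1,980 − $0| = $1,980.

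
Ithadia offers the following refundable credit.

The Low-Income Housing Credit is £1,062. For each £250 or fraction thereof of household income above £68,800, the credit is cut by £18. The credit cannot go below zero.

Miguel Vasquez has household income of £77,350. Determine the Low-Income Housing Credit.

Low-Income Housing Credit: income exceeds £68,800 by £8,550, which is 35 full-or-partial £250 increments; reduction = 35 × £18 = £630, leaving £432.

£432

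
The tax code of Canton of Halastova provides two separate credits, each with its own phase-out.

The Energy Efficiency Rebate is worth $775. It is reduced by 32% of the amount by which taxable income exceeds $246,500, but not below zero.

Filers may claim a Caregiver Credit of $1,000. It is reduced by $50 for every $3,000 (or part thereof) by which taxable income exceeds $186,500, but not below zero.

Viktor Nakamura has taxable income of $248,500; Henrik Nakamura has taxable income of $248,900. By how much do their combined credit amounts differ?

Viktor ($248,500): Energy Efficiency Rebate: 32% of the $2,000 excess over $246,500 is $640; credit = $775 − $640 = $135. Caregiver Credit: income exceeds $186,500 by $62,000 → 21 increments × $50 = $1,050 ≥ base, so the credit is $0. total $135 + $0 = $135
Henrik ($248,900): Energy Efficiency Rebate: 32% of the $2,400 excess over $246,500 is $768; credit = $775 − $768 = $7. Caregiver Credit: income exceeds $186,500 by $62,400 → 21 increments × $50 = $1,050 ≥ base, so the credit is $0. total $7 + $0 = $7
Difference: |$135 − $7| = $128.

$128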